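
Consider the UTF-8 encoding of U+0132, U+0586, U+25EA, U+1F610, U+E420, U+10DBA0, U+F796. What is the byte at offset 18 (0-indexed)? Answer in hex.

U+0132 → 2-byte form C4 B2 at offsets 0–1.
U+0586 → 2-byte form D6 86 at offsets 2–3.
U+25EA → 3-byte form E2 97 AA at offsets 4–6.
U+1F610 → 4-byte form F0 9F 98 90 at offsets 7–10.
U+E420 → 3-byte form EE 90 A0 at offsets 11–13.
U+10DBA0 → 4-byte form F4 8D AE A0 at offsets 14–17.
U+F796 → 3-byte form EF 9E 96 at offsets 18–20.
Offset 18 falls in char 7's range; it's byte 1 of EF 9E 96 = 0xEF.

0xEF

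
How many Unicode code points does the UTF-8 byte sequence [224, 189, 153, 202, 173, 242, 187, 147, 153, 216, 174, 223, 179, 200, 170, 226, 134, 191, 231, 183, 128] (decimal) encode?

Byte at offset 0: 0xE0 = 11100000 → 3-byte char (#1). Advance 3.
Byte at offset 3: 0xCA = 11001010 → 2-byte char (#2). Advance 2.
Byte at offset 5: 0xF2 = 11110010 → 4-byte char (#3). Advance 4.
Byte at offset 9: 0xD8 = 11011000 → 2-byte char (#4). Advance 2.
Byte at offset 11: 0xDF = 11011111 → 2-byte char (#5). Advance 2.
Byte at offset 13: 0xC8 = 11001000 → 2-byte char (#6). Advance 2.
Byte at offset 15: 0xE2 = 11100010 → 3-byte char (#7). Advance 3.
Byte at offset 18: 0xE7 = 11100111 → 3-byte char (#8). Advance 3.
Reached end at offset 21 after 8 code points.

8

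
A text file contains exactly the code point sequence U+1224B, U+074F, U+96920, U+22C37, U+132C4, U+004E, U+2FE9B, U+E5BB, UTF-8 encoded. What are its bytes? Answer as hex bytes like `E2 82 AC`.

U+1224B: 4-byte form → F0 92 89 8B.
U+074F: 2-byte form → DD 8F.
U+96920: 4-byte form → F2 96 A4 A0.
U+22C37: 4-byte form → F0 A2 B0 B7.
U+132C4: 4-byte form → F0 93 8B 84.
U+004E: 1-byte form → 4E.
U+2FE9B: 4-byte form → F0 AF BA 9B.
U+E5BB: 3-byte form → EE 96 BB.
Concatenated (26 bytes): F0 92 89 8B DD 8F F2 96 A4 A0 F0 A2 B0 B7 F0 93 8B 84 4E F0 AF BA 9B EE 96 BB.

F0 92 89 8B DD 8F F2 96 A4 A0 F0 A2 B0 B7 F0 93 8B 84 4E F0 AF BA 9B EE 96 BB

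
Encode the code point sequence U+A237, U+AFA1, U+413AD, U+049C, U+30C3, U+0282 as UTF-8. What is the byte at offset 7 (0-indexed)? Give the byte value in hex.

0x81

U+A237 → 3-byte form EA 88 B7 at offsets 0–2.
U+AFA1 → 3-byte form EA BE A1 at offsets 3–5.
U+413AD → 4-byte form F1 81 8E AD at offsets 6–9.
Offset 7 falls in char 3's range; it's byte 2 of F1 81 8E AD = 0x81.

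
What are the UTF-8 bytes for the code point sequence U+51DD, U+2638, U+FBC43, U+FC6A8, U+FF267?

E5 87 9D E2 98 B8 F3 BB B1 83 F3 BC 9A A8 F3 BF 89 A7

U+51DD: 3-byte form → E5 87 9D.
U+2638: 3-byte form → E2 98 B8.
U+FBC43: 4-byte form → F3 BB B1 83.
U+FC6A8: 4-byte form → F3 BC 9A A8.
U+FF267: 4-byte form → F3 BF 89 A7.
Concatenated (18 bytes): E5 87 9D E2 98 B8 F3 BB B1 83 F3 BC 9A A8 F3 BF 89 A7.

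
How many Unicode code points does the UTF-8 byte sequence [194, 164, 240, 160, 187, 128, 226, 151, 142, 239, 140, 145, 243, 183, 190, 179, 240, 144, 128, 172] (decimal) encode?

Byte at offset 0: 0xC2 = 11000010 → 2-byte char (#1). Advance 2.
Byte at offset 2: 0xF0 = 11110000 → 4-byte char (#2). Advance 4.
Byte at offset 6: 0xE2 = 11100010 → 3-byte char (#3). Advance 3.
Byte at offset 9: 0xEF = 11101111 → 3-byte char (#4). Advance 3.
Byte at offset 12: 0xF3 = 11110011 → 4-byte char (#5). Advance 4.
Byte at offset 16: 0xF0 = 11110000 → 4-byte char (#6). Advance 4.
Reached end at offset 20 after 6 code points.

6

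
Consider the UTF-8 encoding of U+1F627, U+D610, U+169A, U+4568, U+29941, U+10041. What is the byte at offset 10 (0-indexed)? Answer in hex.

U+1F627 → 4-byte form F0 9F 98 A7 at offsets 0–3.
U+D610 → 3-byte form ED 98 90 at offsets 4–6.
U+169A → 3-byte form E1 9A 9A at offsets 7–9.
U+4568 → 3-byte form E4 95 A8 at offsets 10–12.
Offset 10 falls in char 4's range; it's byte 1 of E4 95 A8 = 0xE4.

0xE4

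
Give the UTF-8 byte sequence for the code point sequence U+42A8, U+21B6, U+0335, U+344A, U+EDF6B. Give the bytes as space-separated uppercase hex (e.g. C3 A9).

E4 8A A8 E2 86 B6 CC B5 E3 91 8A F3 AD BD AB

U+42A8: 3-byte form → E4 8A A8.
U+21B6: 3-byte form → E2 86 B6.
U+0335: 2-byte form → CC B5.
U+344A: 3-byte form → E3 91 8A.
U+EDF6B: 4-byte form → F3 AD BD AB.
Concatenated (15 bytes): E4 8A A8 E2 86 B6 CC B5 E3 91 8A F3 AD BD AB.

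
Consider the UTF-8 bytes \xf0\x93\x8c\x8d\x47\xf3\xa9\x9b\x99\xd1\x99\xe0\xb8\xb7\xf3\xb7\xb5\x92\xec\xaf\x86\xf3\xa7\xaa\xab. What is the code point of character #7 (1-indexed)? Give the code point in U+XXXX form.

Offset 0: leading byte 0xF0 = 11110000 → 4-byte char #1 = F0 93 8C 8D.
Offset 4: leading byte 0x47 = 01000111 → 1-byte char #2 = 47.
Offset 5: leading byte 0xF3 = 11110011 → 4-byte char #3 = F3 A9 9B 99.
Offset 9: leading byte 0xD1 = 11010001 → 2-byte char #4 = D1 99.
Offset 11: leading byte 0xE0 = 11100000 → 3-byte char #5 = E0 B8 B7.
Offset 14: leading byte 0xF3 = 11110011 → 4-byte char #6 = F3 B7 B5 92.
Offset 18: leading byte 0xEC = 11101100 → 3-byte char #7 = EC AF 86.
Leading byte 0xEC = 11101100 matches 1110xxxx → 3-byte sequence.
Byte 1: 0xEC = 11101100, payload 1100 (4 bits).
Byte 2: 0xAF = 10101111 (10xxxxxx ✓), payload 101111.
Byte 3: 0x86 = 10000110 (10xxxxxx ✓), payload 000110.
Concatenate: 1100101111000110 = 0xCBC6 (16 bits → U+CBC6).

U+CBC6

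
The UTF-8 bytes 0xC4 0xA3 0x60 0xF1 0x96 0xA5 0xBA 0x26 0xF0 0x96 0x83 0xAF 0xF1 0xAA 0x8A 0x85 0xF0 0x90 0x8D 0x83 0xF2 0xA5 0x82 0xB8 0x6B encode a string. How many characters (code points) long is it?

Byte at offset 0: 0xC4 = 11000100 → 2-byte char (#1). Advance 2.
Byte at offset 2: 0x60 = 01100000 → 1-byte char (#2). Advance 1.
Byte at offset 3: 0xF1 = 11110001 → 4-byte char (#3). Advance 4.
Byte at offset 7: 0x26 = 00100110 → 1-byte char (#4). Advance 1.
Byte at offset 8: 0xF0 = 11110000 → 4-byte char (#5). Advance 4.
Byte at offset 12: 0xF1 = 11110001 → 4-byte char (#6). Advance 4.
Byte at offset 16: 0xF0 = 11110000 → 4-byte char (#7). Advance 4.
Byte at offset 20: 0xF2 = 11110010 → 4-byte char (#8). Advance 4.
Byte at offset 24: 0x6B = 01101011 → 1-byte char (#9). Advance 1.
Reached end at offset 25 after 9 code points.

9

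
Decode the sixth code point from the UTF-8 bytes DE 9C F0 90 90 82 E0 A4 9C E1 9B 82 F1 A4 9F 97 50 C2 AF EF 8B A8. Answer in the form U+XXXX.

U+0050

Offset 0: leading byte 0xDE = 11011110 → 2-byte char #1 = DE 9C.
Offset 2: leading byte 0xF0 = 11110000 → 4-byte char #2 = F0 90 90 82.
Offset 6: leading byte 0xE0 = 11100000 → 3-byte char #3 = E0 A4 9C.
Offset 9: leading byte 0xE1 = 11100001 → 3-byte char #4 = E1 9B 82.
Offset 12: leading byte 0xF1 = 11110001 → 4-byte char #5 = F1 A4 9F 97.
Offset 16: leading byte 0x50 = 01010000 → 1-byte char #6 = 50.
Leading byte 0x50 = 01010000 matches 0xxxxxxx → 1-byte sequence.
Byte 1: 0x50 = 01010000, payload 1010000 (7 bits).
Concatenate: 1010000 = 0x50 (7 bits → U+0050).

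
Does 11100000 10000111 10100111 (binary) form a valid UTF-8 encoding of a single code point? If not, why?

invalid (overlong encoding)

Leading byte 0xE0 = 11100000 → 3-byte form.
Continuation bytes all match 10xxxxxx. Payload decodes to 0x1E7.
But 0x1E7 < 0x800, the minimum for a 3-byte sequence — this is an overlong encoding.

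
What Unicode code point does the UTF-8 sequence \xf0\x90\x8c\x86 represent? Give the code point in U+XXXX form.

Leading byte 0xF0 = 11110000 matches 11110xxx → 4-byte sequence.
Byte 1: 0xF0 = 11110000, payload 000 (3 bits).
Byte 2: 0x90 = 10010000 (10xxxxxx ✓), payload 010000.
Byte 3: 0x8C = 10001100 (10xxxxxx ✓), payload 001100.
Byte 4: 0x86 = 10000110 (10xxxxxx ✓), payload 000110.
Concatenate: 000010000001100000110 = 0x10306 (21 bits → U+10306).

U+10306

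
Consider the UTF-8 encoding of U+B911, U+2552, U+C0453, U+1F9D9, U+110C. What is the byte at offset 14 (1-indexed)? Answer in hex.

0x99

1-indexed offset 14 is 0-indexed offset 13.
U+B911 → 3-byte form EB A4 91 at offsets 0–2.
U+2552 → 3-byte form E2 95 92 at offsets 3–5.
U+C0453 → 4-byte form F3 80 91 93 at offsets 6–9.
U+1F9D9 → 4-byte form F0 9F A7 99 at offsets 10–13.
Offset 13 falls in char 4's range; it's byte 4 of F0 9F A7 99 = 0x99.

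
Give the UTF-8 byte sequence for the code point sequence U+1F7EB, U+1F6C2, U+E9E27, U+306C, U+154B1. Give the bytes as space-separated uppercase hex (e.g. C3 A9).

F0 9F 9F AB F0 9F 9B 82 F3 A9 B8 A7 E3 81 AC F0 95 92 B1

U+1F7EB: 4-byte form → F0 9F 9F AB.
U+1F6C2: 4-byte form → F0 9F 9B 82.
U+E9E27: 4-byte form → F3 A9 B8 A7.
U+306C: 3-byte form → E3 81 AC.
U+154B1: 4-byte form → F0 95 92 B1.
Concatenated (19 bytes): F0 9F 9F AB F0 9F 9B 82 F3 A9 B8 A7 E3 81 AC F0 95 92 B1.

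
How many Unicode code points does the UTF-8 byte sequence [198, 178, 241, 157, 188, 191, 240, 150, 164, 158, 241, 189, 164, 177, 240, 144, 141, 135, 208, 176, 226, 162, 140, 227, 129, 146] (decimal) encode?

Byte at offset 0: 0xC6 = 11000110 → 2-byte char (#1). Advance 2.
Byte at offset 2: 0xF1 = 11110001 → 4-byte char (#2). Advance 4.
Byte at offset 6: 0xF0 = 11110000 → 4-byte char (#3). Advance 4.
Byte at offset 10: 0xF1 = 11110001 → 4-byte char (#4). Advance 4.
Byte at offset 14: 0xF0 = 11110000 → 4-byte char (#5). Advance 4.
Byte at offset 18: 0xD0 = 11010000 → 2-byte char (#6). Advance 2.
Byte at offset 20: 0xE2 = 11100010 → 3-byte char (#7). Advance 3.
Byte at offset 23: 0xE3 = 11100011 → 3-byte char (#8). Advance 3.
Reached end at offset 26 after 8 code points.

8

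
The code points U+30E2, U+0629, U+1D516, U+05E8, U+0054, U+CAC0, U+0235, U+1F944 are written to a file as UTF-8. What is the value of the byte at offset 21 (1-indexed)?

1-indexed offset 21 is 0-indexed offset 20.
U+30E2 → 3-byte form E3 83 A2 at offsets 0–2.
U+0629 → 2-byte form D8 A9 at offsets 3–4.
U+1D516 → 4-byte form F0 9D 94 96 at offsets 5–8.
U+05E8 → 2-byte form D7 A8 at offsets 9–10.
U+0054 → 1-byte form 54 at offsets 11–11.
U+CAC0 → 3-byte form EC AB 80 at offsets 12–14.
U+0235 → 2-byte form C8 B5 at offsets 15–16.
U+1F944 → 4-byte form F0 9F A5 84 at offsets 17–20.
Offset 20 falls in char 8's range; it's byte 4 of F0 9F A5 84 = 0x84.

0x84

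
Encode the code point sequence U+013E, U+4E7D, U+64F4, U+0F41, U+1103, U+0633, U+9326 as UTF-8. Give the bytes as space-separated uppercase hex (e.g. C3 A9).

C4 BE E4 B9 BD E6 93 B4 E0 BD 81 E1 84 83 D8 B3 E9 8C A6

U+013E: 2-byte form → C4 BE.
U+4E7D: 3-byte form → E4 B9 BD.
U+64F4: 3-byte form → E6 93 B4.
U+0F41: 3-byte form → E0 BD 81.
U+1103: 3-byte form → E1 84 83.
U+0633: 2-byte form → D8 B3.
U+9326: 3-byte form → E9 8C A6.
Concatenated (19 bytes): C4 BE E4 B9 BD E6 93 B4 E0 BD 81 E1 84 83 D8 B3 E9 8C A6.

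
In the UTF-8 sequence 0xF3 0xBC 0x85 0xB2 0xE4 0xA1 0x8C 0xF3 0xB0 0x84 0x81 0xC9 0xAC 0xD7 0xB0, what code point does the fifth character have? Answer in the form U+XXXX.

U+05F0

Offset 0: leading byte 0xF3 = 11110011 → 4-byte char #1 = F3 BC 85 B2.
Offset 4: leading byte 0xE4 = 11100100 → 3-byte char #2 = E4 A1 8C.
Offset 7: leading byte 0xF3 = 11110011 → 4-byte char #3 = F3 B0 84 81.
Offset 11: leading byte 0xC9 = 11001001 → 2-byte char #4 = C9 AC.
Offset 13: leading byte 0xD7 = 11010111 → 2-byte char #5 = D7 B0.
Leading byte 0xD7 = 11010111 matches 110xxxxx → 2-byte sequence.
Byte 1: 0xD7 = 11010111, payload 10111 (5 bits).
Byte 2: 0xB0 = 10110000 (10xxxxxx ✓), payload 110000.
Concatenate: 10111110000 = 0x5F0 (11 bits → U+05F0).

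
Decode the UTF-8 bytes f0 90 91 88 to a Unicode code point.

U+10448

Leading byte 0xF0 = 11110000 matches 11110xxx → 4-byte sequence.
Byte 1: 0xF0 = 11110000, payload 000 (3 bits).
Byte 2: 0x90 = 10010000 (10xxxxxx ✓), payload 010000.
Byte 3: 0x91 = 10010001 (10xxxxxx ✓), payload 010001.
Byte 4: 0x88 = 10001000 (10xxxxxx ✓), payload 001000.
Concatenate: 000010000010001001000 = 0x10448 (21 bits → U+10448).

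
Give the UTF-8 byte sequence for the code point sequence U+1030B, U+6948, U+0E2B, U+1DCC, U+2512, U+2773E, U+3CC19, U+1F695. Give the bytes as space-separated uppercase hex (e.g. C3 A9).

U+1030B: 4-byte form → F0 90 8C 8B.
U+6948: 3-byte form → E6 A5 88.
U+0E2B: 3-byte form → E0 B8 AB.
U+1DCC: 3-byte form → E1 B7 8C.
U+2512: 3-byte form → E2 94 92.
U+2773E: 4-byte form → F0 A7 9C BE.
U+3CC19: 4-byte form → F0 BC B0 99.
U+1F695: 4-byte form → F0 9F 9A 95.
Concatenated (28 bytes): F0 90 8C 8B E6 A5 88 E0 B8 AB E1 B7 8C E2 94 92 F0 A7 9C BE F0 BC B0 99 F0 9F 9A 95.

F0 90 8C 8B E6 A5 88 E0 B8 AB E1 B7 8C E2 94 92 F0 A7 9C BE F0 BC B0 99 F0 9F 9A 95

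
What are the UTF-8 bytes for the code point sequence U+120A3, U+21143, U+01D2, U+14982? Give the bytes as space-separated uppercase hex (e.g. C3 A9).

U+120A3: 4-byte form → F0 92 82 A3.
U+21143: 4-byte form → F0 A1 85 83.
U+01D2: 2-byte form → C7 92.
U+14982: 4-byte form → F0 94 A6 82.
Concatenated (14 bytes): F0 92 82 A3 F0 A1 85 83 C7 92 F0 94 A6 82.

F0 92 82 A3 F0 A1 85 83 C7 92 F0 94 A6 82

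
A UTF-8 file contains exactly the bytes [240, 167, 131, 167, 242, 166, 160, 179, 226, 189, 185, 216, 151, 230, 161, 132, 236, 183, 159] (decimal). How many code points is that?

Byte at offset 0: 0xF0 = 11110000 → 4-byte char (#1). Advance 4.
Byte at offset 4: 0xF2 = 11110010 → 4-byte char (#2). Advance 4.
Byte at offset 8: 0xE2 = 11100010 → 3-byte char (#3). Advance 3.
Byte at offset 11: 0xD8 = 11011000 → 2-byte char (#4). Advance 2.
Byte at offset 13: 0xE6 = 11100110 → 3-byte char (#5). Advance 3.
Byte at offset 16: 0xEC = 11101100 → 3-byte char (#6). Advance 3.
Reached end at offset 19 after 6 code points.

6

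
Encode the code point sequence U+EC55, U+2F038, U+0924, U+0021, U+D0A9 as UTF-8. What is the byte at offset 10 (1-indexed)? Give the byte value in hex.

1-indexed offset 10 is 0-indexed offset 9.
U+EC55 → 3-byte form EE B1 95 at offsets 0–2.
U+2F038 → 4-byte form F0 AF 80 B8 at offsets 3–6.
U+0924 → 3-byte form E0 A4 A4 at offsets 7–9.
Offset 9 falls in char 3's range; it's byte 3 of E0 A4 A4 = 0xA4.

0xA4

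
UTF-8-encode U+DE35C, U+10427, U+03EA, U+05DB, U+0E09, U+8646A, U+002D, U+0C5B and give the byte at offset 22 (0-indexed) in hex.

0x9B

U+DE35C → 4-byte form F3 9E 8D 9C at offsets 0–3.
U+10427 → 4-byte form F0 90 90 A7 at offsets 4–7.
U+03EA → 2-byte form CF AA at offsets 8–9.
U+05DB → 2-byte form D7 9B at offsets 10–11.
U+0E09 → 3-byte form E0 B8 89 at offsets 12–14.
U+8646A → 4-byte form F2 86 91 AA at offsets 15–18.
U+002D → 1-byte form 2D at offsets 19–19.
U+0C5B → 3-byte form E0 B1 9B at offsets 20–22.
Offset 22 falls in char 8's range; it's byte 3 of E0 B1 9B = 0x9B.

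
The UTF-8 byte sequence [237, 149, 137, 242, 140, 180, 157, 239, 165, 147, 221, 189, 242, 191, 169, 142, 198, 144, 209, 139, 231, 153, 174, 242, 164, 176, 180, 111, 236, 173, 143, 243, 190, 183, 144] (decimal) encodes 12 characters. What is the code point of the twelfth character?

Offset 0: leading byte 0xED = 11101101 → 3-byte char #1 = ED 95 89.
Offset 3: leading byte 0xF2 = 11110010 → 4-byte char #2 = F2 8C B4 9D.
Offset 7: leading byte 0xEF = 11101111 → 3-byte char #3 = EF A5 93.
Offset 10: leading byte 0xDD = 11011101 → 2-byte char #4 = DD BD.
Offset 12: leading byte 0xF2 = 11110010 → 4-byte char #5 = F2 BF A9 8E.
Offset 16: leading byte 0xC6 = 11000110 → 2-byte char #6 = C6 90.
Offset 18: leading byte 0xD1 = 11010001 → 2-byte char #7 = D1 8B.
Offset 20: leading byte 0xE7 = 11100111 → 3-byte char #8 = E7 99 AE.
Offset 23: leading byte 0xF2 = 11110010 → 4-byte char #9 = F2 A4 B0 B4.
Offset 27: leading byte 0x6F = 01101111 → 1-byte char #10 = 6F.
Offset 28: leading byte 0xEC = 11101100 → 3-byte char #11 = EC AD 8F.
Offset 31: leading byte 0xF3 = 11110011 → 4-byte char #12 = F3 BE B7 90.
Leading byte 0xF3 = 11110011 matches 11110xxx → 4-byte sequence.
Byte 1: 0xF3 = 11110011, payload 011 (3 bits).
Byte 2: 0xBE = 10111110 (10xxxxxx ✓), payload 111110.
Byte 3: 0xB7 = 10110111 (10xxxxxx ✓), payload 110111.
Byte 4: 0x90 = 10010000 (10xxxxxx ✓), payload 010000.
Concatenate: 011111110110111010000 = 0xFEDD0 (21 bits → U+FEDD0).

U+FEDD0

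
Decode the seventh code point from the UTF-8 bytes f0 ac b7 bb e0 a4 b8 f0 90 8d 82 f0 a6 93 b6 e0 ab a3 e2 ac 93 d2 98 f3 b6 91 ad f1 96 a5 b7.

Offset 0: leading byte 0xF0 = 11110000 → 4-byte char #1 = F0 AC B7 BB.
Offset 4: leading byte 0xE0 = 11100000 → 3-byte char #2 = E0 A4 B8.
Offset 7: leading byte 0xF0 = 11110000 → 4-byte char #3 = F0 90 8D 82.
Offset 11: leading byte 0xF0 = 11110000 → 4-byte char #4 = F0 A6 93 B6.
Offset 15: leading byte 0xE0 = 11100000 → 3-byte char #5 = E0 AB A3.
Offset 18: leading byte 0xE2 = 11100010 → 3-byte char #6 = E2 AC 93.
Offset 21: leading byte 0xD2 = 11010010 → 2-byte char #7 = D2 98.
Leading byte 0xD2 = 11010010 matches 110xxxxx → 2-byte sequence.
Byte 1: 0xD2 = 11010010, payload 10010 (5 bits).
Byte 2: 0x98 = 10011000 (10xxxxxx ✓), payload 011000.
Concatenate: 10010011000 = 0x498 (11 bits → U+0498).

U+0498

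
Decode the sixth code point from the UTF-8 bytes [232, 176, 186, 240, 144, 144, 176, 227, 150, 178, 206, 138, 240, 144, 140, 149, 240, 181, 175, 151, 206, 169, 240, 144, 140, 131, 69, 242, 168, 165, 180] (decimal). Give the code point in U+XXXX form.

U+35BD7

Offset 0: leading byte 0xE8 = 11101000 → 3-byte char #1 = E8 B0 BA.
Offset 3: leading byte 0xF0 = 11110000 → 4-byte char #2 = F0 90 90 B0.
Offset 7: leading byte 0xE3 = 11100011 → 3-byte char #3 = E3 96 B2.
Offset 10: leading byte 0xCE = 11001110 → 2-byte char #4 = CE 8A.
Offset 12: leading byte 0xF0 = 11110000 → 4-byte char #5 = F0 90 8C 95.
Offset 16: leading byte 0xF0 = 11110000 → 4-byte char #6 = F0 B5 AF 97.
Leading byte 0xF0 = 11110000 matches 11110xxx → 4-byte sequence.
Byte 1: 0xF0 = 11110000, payload 000 (3 bits).
Byte 2: 0xB5 = 10110101 (10xxxxxx ✓), payload 110101.
Byte 3: 0xAF = 10101111 (10xxxxxx ✓), payload 101111.
Byte 4: 0x97 = 10010111 (10xxxxxx ✓), payload 010111.
Concatenate: 000110101101111010111 = 0x35BD7 (21 bits → U+35BD7).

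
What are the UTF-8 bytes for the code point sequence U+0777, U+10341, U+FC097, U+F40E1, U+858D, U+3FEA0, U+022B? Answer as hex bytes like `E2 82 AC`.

DD B7 F0 90 8D 81 F3 BC 82 97 F3 B4 83 A1 E8 96 8D F0 BF BA A0 C8 AB

U+0777: 2-byte form → DD B7.
U+10341: 4-byte form → F0 90 8D 81.
U+FC097: 4-byte form → F3 BC 82 97.
U+F40E1: 4-byte form → F3 B4 83 A1.
U+858D: 3-byte form → E8 96 8D.
U+3FEA0: 4-byte form → F0 BF BA A0.
U+022B: 2-byte form → C8 AB.
Concatenated (23 bytes): DD B7 F0 90 8D 81 F3 BC 82 97 F3 B4 83 A1 E8 96 8D F0 BF BA A0 C8 AB.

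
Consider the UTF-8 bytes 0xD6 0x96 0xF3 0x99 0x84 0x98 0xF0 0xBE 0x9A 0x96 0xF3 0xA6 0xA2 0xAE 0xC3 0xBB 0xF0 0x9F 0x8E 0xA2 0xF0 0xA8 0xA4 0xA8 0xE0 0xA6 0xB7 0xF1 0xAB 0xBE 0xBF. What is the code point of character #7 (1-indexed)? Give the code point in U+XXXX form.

Offset 0: leading byte 0xD6 = 11010110 → 2-byte char #1 = D6 96.
Offset 2: leading byte 0xF3 = 11110011 → 4-byte char #2 = F3 99 84 98.
Offset 6: leading byte 0xF0 = 11110000 → 4-byte char #3 = F0 BE 9A 96.
Offset 10: leading byte 0xF3 = 11110011 → 4-byte char #4 = F3 A6 A2 AE.
Offset 14: leading byte 0xC3 = 11000011 → 2-byte char #5 = C3 BB.
Offset 16: leading byte 0xF0 = 11110000 → 4-byte char #6 = F0 9F 8E A2.
Offset 20: leading byte 0xF0 = 11110000 → 4-byte char #7 = F0 A8 A4 A8.
Leading byte 0xF0 = 11110000 matches 11110xxx → 4-byte sequence.
Byte 1: 0xF0 = 11110000, payload 000 (3 bits).
Byte 2: 0xA8 = 10101000 (10xxxxxx ✓), payload 101000.
Byte 3: 0xA4 = 10100100 (10xxxxxx ✓), payload 100100.
Byte 4: 0xA8 = 10101000 (10xxxxxx ✓), payload 101000.
Concatenate: 000101000100100101000 = 0x28928 (21 bits → U+28928).

U+28928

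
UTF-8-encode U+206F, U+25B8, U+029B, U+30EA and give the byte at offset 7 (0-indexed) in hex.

U+206F → 3-byte form E2 81 AF at offsets 0–2.
U+25B8 → 3-byte form E2 96 B8 at offsets 3–5.
U+029B → 2-byte form CA 9B at offsets 6–7.
Offset 7 falls in char 3's range; it's byte 2 of CA 9B = 0x9B.

0x9B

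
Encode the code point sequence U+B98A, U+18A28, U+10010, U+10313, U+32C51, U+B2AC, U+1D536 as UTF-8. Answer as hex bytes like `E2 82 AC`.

U+B98A: 3-byte form → EB A6 8A.
U+18A28: 4-byte form → F0 98 A8 A8.
U+10010: 4-byte form → F0 90 80 90.
U+10313: 4-byte form → F0 90 8C 93.
U+32C51: 4-byte form → F0 B2 B1 91.
U+B2AC: 3-byte form → EB 8A AC.
U+1D536: 4-byte form → F0 9D 94 B6.
Concatenated (26 bytes): EB A6 8A F0 98 A8 A8 F0 90 80 90 F0 90 8C 93 F0 B2 B1 91 EB 8A AC F0 9D 94 B6.

EB A6 8A F0 98 A8 A8 F0 90 80 90 F0 90 8C 93 F0 B2 B1 91 EB 8A AC F0 9D 94 B6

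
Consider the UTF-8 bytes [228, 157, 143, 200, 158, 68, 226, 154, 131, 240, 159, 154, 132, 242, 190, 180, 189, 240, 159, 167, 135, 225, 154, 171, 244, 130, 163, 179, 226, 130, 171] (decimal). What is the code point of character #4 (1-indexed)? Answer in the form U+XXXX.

Offset 0: leading byte 0xE4 = 11100100 → 3-byte char #1 = E4 9D 8F.
Offset 3: leading byte 0xC8 = 11001000 → 2-byte char #2 = C8 9E.
Offset 5: leading byte 0x44 = 01000100 → 1-byte char #3 = 44.
Offset 6: leading byte 0xE2 = 11100010 → 3-byte char #4 = E2 9A 83.
Leading byte 0xE2 = 11100010 matches 1110xxxx → 3-byte sequence.
Byte 1: 0xE2 = 11100010, payload 0010 (4 bits).
Byte 2: 0x9A = 10011010 (10xxxxxx ✓), payload 011010.
Byte 3: 0x83 = 10000011 (10xxxxxx ✓), payload 000011.
Concatenate: 0010011010000011 = 0x2683 (16 bits → U+2683).

U+2683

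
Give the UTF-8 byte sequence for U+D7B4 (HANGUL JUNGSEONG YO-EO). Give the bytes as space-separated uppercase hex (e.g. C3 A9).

ED 9E B4

U+D7B4 = 0xD7B4 = 55220 decimal. In range U+0800–U+FFFF → 3-byte form: 1110xxxx 10xxxxxx 10xxxxxx.
Binary (16 bits): 1101011110110100.
Split 4+6+6: 1101 | 011110 | 110100.
Byte 1: 11101101 = 0xED.
Byte 2: 10011110 = 0x9E.
Byte 3: 10110100 = 0xB4.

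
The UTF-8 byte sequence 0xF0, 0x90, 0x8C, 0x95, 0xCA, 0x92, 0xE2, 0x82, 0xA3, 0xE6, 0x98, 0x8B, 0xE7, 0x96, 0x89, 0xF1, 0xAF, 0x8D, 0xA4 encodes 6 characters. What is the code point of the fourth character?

U+660B

Offset 0: leading byte 0xF0 = 11110000 → 4-byte char #1 = F0 90 8C 95.
Offset 4: leading byte 0xCA = 11001010 → 2-byte char #2 = CA 92.
Offset 6: leading byte 0xE2 = 11100010 → 3-byte char #3 = E2 82 A3.
Offset 9: leading byte 0xE6 = 11100110 → 3-byte char #4 = E6 98 8B.
Leading byte 0xE6 = 11100110 matches 1110xxxx → 3-byte sequence.
Byte 1: 0xE6 = 11100110, payload 0110 (4 bits).
Byte 2: 0x98 = 10011000 (10xxxxxx ✓), payload 011000.
Byte 3: 0x8B = 10001011 (10xxxxxx ✓), payload 001011.
Concatenate: 0110011000001011 = 0x660B (16 bits → U+660B).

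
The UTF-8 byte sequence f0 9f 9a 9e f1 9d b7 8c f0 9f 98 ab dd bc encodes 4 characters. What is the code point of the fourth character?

Offset 0: leading byte 0xF0 = 11110000 → 4-byte char #1 = F0 9F 9A 9E.
Offset 4: leading byte 0xF1 = 11110001 → 4-byte char #2 = F1 9D B7 8C.
Offset 8: leading byte 0xF0 = 11110000 → 4-byte char #3 = F0 9F 98 AB.
Offset 12: leading byte 0xDD = 11011101 → 2-byte char #4 = DD BC.
Leading byte 0xDD = 11011101 matches 110xxxxx → 2-byte sequence.
Byte 1: 0xDD = 11011101, payload 11101 (5 bits).
Byte 2: 0xBC = 10111100 (10xxxxxx ✓), payload 111100.
Concatenate: 11101111100 = 0x77C (11 bits → U+077C).

U+077C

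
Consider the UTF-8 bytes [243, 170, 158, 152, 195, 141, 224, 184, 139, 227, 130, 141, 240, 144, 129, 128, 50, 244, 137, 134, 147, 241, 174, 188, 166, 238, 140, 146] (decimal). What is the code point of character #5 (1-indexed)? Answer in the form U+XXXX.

Offset 0: leading byte 0xF3 = 11110011 → 4-byte char #1 = F3 AA 9E 98.
Offset 4: leading byte 0xC3 = 11000011 → 2-byte char #2 = C3 8D.
Offset 6: leading byte 0xE0 = 11100000 → 3-byte char #3 = E0 B8 8B.
Offset 9: leading byte 0xE3 = 11100011 → 3-byte char #4 = E3 82 8D.
Offset 12: leading byte 0xF0 = 11110000 → 4-byte char #5 = F0 90 81 80.
Leading byte 0xF0 = 11110000 matches 11110xxx → 4-byte sequence.
Byte 1: 0xF0 = 11110000, payload 000 (3 bits).
Byte 2: 0x90 = 10010000 (10xxxxxx ✓), payload 010000.
Byte 3: 0x81 = 10000001 (10xxxxxx ✓), payload 000001.
Byte 4: 0x80 = 10000000 (10xxxxxx ✓), payload 000000.
Concatenate: 000010000000001000000 = 0x10040 (21 bits → U+10040).

U+10040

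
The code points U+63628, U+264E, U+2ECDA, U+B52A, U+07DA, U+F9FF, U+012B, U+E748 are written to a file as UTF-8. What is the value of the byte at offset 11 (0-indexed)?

0xEB

U+63628 → 4-byte form F1 A3 98 A8 at offsets 0–3.
U+264E → 3-byte form E2 99 8E at offsets 4–6.
U+2ECDA → 4-byte form F0 AE B3 9A at offsets 7–10.
U+B52A → 3-byte form EB 94 AA at offsets 11–13.
Offset 11 falls in char 4's range; it's byte 1 of EB 94 AA = 0xEB.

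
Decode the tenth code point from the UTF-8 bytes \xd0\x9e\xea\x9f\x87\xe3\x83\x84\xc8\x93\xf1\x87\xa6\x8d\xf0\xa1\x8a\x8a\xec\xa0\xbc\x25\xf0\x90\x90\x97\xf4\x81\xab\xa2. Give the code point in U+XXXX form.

Offset 0: leading byte 0xD0 = 11010000 → 2-byte char #1 = D0 9E.
Offset 2: leading byte 0xEA = 11101010 → 3-byte char #2 = EA 9F 87.
Offset 5: leading byte 0xE3 = 11100011 → 3-byte char #3 = E3 83 84.
Offset 8: leading byte 0xC8 = 11001000 → 2-byte char #4 = C8 93.
Offset 10: leading byte 0xF1 = 11110001 → 4-byte char #5 = F1 87 A6 8D.
Offset 14: leading byte 0xF0 = 11110000 → 4-byte char #6 = F0 A1 8A 8A.
Offset 18: leading byte 0xEC = 11101100 → 3-byte char #7 = EC A0 BC.
Offset 21: leading byte 0x25 = 00100101 → 1-byte char #8 = 25.
Offset 22: leading byte 0xF0 = 11110000 → 4-byte char #9 = F0 90 90 97.
Offset 26: leading byte 0xF4 = 11110100 → 4-byte char #10 = F4 81 AB A2.
Leading byte 0xF4 = 11110100 matches 11110xxx → 4-byte sequence.
Byte 1: 0xF4 = 11110100, payload 100 (3 bits).
Byte 2: 0x81 = 10000001 (10xxxxxx ✓), payload 000001.
Byte 3: 0xAB = 10101011 (10xxxxxx ✓), payload 101011.
Byte 4: 0xA2 = 10100010 (10xxxxxx ✓), payload 100010.
Concatenate: 100000001101011100010 = 0x101AE2 (21 bits → U+101AE2).

U+101AE2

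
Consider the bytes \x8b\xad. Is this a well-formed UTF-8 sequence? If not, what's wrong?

Byte 0x8B = 10001011 has the form 10xxxxxx — a continuation byte — but there is no preceding leading byte.

invalid (continuation byte with no leading byte)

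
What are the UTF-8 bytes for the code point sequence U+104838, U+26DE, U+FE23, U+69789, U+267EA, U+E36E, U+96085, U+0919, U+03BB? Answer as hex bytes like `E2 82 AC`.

F4 84 A0 B8 E2 9B 9E EF B8 A3 F1 A9 9E 89 F0 A6 9F AA EE 8D AE F2 96 82 85 E0 A4 99 CE BB

U+104838: 4-byte form → F4 84 A0 B8.
U+26DE: 3-byte form → E2 9B 9E.
U+FE23: 3-byte form → EF B8 A3.
U+69789: 4-byte form → F1 A9 9E 89.
U+267EA: 4-byte form → F0 A6 9F AA.
U+E36E: 3-byte form → EE 8D AE.
U+96085: 4-byte form → F2 96 82 85.
U+0919: 3-byte form → E0 A4 99.
U+03BB: 2-byte form → CE BB.
Concatenated (30 bytes): F4 84 A0 B8 E2 9B 9E EF B8 A3 F1 A9 9E 89 F0 A6 9F AA EE 8D AE F2 96 82 85 E0 A4 99 CE BB.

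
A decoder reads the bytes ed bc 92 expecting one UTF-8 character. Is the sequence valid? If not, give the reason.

invalid (encodes a surrogate (U+D800–U+DFFF))

Structurally a 3-byte sequence; payload = 0xDF12.
But 0xDF12 is in U+D800–U+DFFF, the surrogate range. Surrogates are not Unicode scalar values and are forbidden in UTF-8.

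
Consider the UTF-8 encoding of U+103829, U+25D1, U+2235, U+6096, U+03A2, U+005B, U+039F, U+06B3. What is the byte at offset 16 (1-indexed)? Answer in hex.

1-indexed offset 16 is 0-indexed offset 15.
U+103829 → 4-byte form F4 83 A0 A9 at offsets 0–3.
U+25D1 → 3-byte form E2 97 91 at offsets 4–6.
U+2235 → 3-byte form E2 88 B5 at offsets 7–9.
U+6096 → 3-byte form E6 82 96 at offsets 10–12.
U+03A2 → 2-byte form CE A2 at offsets 13–14.
U+005B → 1-byte form 5B at offsets 15–15.
Offset 15 falls in char 6's range; it's byte 1 of 5B = 0x5B.

0x5B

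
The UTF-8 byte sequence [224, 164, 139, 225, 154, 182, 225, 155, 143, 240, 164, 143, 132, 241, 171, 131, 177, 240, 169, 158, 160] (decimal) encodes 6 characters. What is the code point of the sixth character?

Offset 0: leading byte 0xE0 = 11100000 → 3-byte char #1 = E0 A4 8B.
Offset 3: leading byte 0xE1 = 11100001 → 3-byte char #2 = E1 9A B6.
Offset 6: leading byte 0xE1 = 11100001 → 3-byte char #3 = E1 9B 8F.
Offset 9: leading byte 0xF0 = 11110000 → 4-byte char #4 = F0 A4 8F 84.
Offset 13: leading byte 0xF1 = 11110001 → 4-byte char #5 = F1 AB 83 B1.
Offset 17: leading byte 0xF0 = 11110000 → 4-byte char #6 = F0 A9 9E A0.
Leading byte 0xF0 = 11110000 matches 11110xxx → 4-byte sequence.
Byte 1: 0xF0 = 11110000, payload 000 (3 bits).
Byte 2: 0xA9 = 10101001 (10xxxxxx ✓), payload 101001.
Byte 3: 0x9E = 10011110 (10xxxxxx ✓), payload 011110.
Byte 4: 0xA0 = 10100000 (10xxxxxx ✓), payload 100000.
Concatenate: 000101001011110100000 = 0x297A0 (21 bits → U+297A0).

U+297A0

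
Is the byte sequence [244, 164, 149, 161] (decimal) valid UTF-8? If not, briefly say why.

invalid (encodes a value above U+10FFFF)

Leading byte 0xF4 = 11110100 → 4-byte form.
Payload = 0x124561, which exceeds U+10FFFF, the maximum Unicode code point. (Leading bytes F5–FF, or F4 followed by ≥ 0x90, are invalid.)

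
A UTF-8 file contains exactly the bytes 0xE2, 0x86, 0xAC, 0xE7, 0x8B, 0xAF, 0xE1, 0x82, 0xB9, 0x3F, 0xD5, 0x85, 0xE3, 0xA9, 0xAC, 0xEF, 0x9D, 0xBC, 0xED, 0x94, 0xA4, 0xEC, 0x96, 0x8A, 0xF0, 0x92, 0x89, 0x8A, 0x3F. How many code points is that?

Byte at offset 0: 0xE2 = 11100010 → 3-byte char (#1). Advance 3.
Byte at offset 3: 0xE7 = 11100111 → 3-byte char (#2). Advance 3.
Byte at offset 6: 0xE1 = 11100001 → 3-byte char (#3). Advance 3.
Byte at offset 9: 0x3F = 00111111 → 1-byte char (#4). Advance 1.
Byte at offset 10: 0xD5 = 11010101 → 2-byte char (#5). Advance 2.
Byte at offset 12: 0xE3 = 11100011 → 3-byte char (#6). Advance 3.
Byte at offset 15: 0xEF = 11101111 → 3-byte char (#7). Advance 3.
Byte at offset 18: 0xED = 11101101 → 3-byte char (#8). Advance 3.
Byte at offset 21: 0xEC = 11101100 → 3-byte char (#9). Advance 3.
Byte at offset 24: 0xF0 = 11110000 → 4-byte char (#10). Advance 4.
Byte at offset 28: 0x3F = 00111111 → 1-byte char (#11). Advance 1.
Reached end at offset 29 after 11 code points.

11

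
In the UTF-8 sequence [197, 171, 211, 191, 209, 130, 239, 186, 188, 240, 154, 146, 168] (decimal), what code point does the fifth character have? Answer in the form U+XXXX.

U+1A4A8

Offset 0: leading byte 0xC5 = 11000101 → 2-byte char #1 = C5 AB.
Offset 2: leading byte 0xD3 = 11010011 → 2-byte char #2 = D3 BF.
Offset 4: leading byte 0xD1 = 11010001 → 2-byte char #3 = D1 82.
Offset 6: leading byte 0xEF = 11101111 → 3-byte char #4 = EF BA BC.
Offset 9: leading byte 0xF0 = 11110000 → 4-byte char #5 = F0 9A 92 A8.
Leading byte 0xF0 = 11110000 matches 11110xxx → 4-byte sequence.
Byte 1: 0xF0 = 11110000, payload 000 (3 bits).
Byte 2: 0x9A = 10011010 (10xxxxxx ✓), payload 011010.
Byte 3: 0x92 = 10010010 (10xxxxxx ✓), payload 010010.
Byte 4: 0xA8 = 10101000 (10xxxxxx ✓), payload 101000.
Concatenate: 000011010010010101000 = 0x1A4A8 (21 bits → U+1A4A8).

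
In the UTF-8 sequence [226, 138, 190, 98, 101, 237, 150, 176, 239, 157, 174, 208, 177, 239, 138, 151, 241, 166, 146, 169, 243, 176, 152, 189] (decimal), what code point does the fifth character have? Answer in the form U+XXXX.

U+F76E

Offset 0: leading byte 0xE2 = 11100010 → 3-byte char #1 = E2 8A BE.
Offset 3: leading byte 0x62 = 01100010 → 1-byte char #2 = 62.
Offset 4: leading byte 0x65 = 01100101 → 1-byte char #3 = 65.
Offset 5: leading byte 0xED = 11101101 → 3-byte char #4 = ED 96 B0.
Offset 8: leading byte 0xEF = 11101111 → 3-byte char #5 = EF 9D AE.
Leading byte 0xEF = 11101111 matches 1110xxxx → 3-byte sequence.
Byte 1: 0xEF = 11101111, payload 1111 (4 bits).
Byte 2: 0x9D = 10011101 (10xxxxxx ✓), payload 011101.
Byte 3: 0xAE = 10101110 (10xxxxxx ✓), payload 101110.
Concatenate: 1111011101101110 = 0xF76E (16 bits → U+F76E).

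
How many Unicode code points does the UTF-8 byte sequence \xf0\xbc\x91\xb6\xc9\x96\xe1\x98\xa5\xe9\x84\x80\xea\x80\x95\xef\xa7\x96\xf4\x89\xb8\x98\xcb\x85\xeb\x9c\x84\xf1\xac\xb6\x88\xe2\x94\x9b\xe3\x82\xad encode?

Byte at offset 0: 0xF0 = 11110000 → 4-byte char (#1). Advance 4.
Byte at offset 4: 0xC9 = 11001001 → 2-byte char (#2). Advance 2.
Byte at offset 6: 0xE1 = 11100001 → 3-byte char (#3). Advance 3.
Byte at offset 9: 0xE9 = 11101001 → 3-byte char (#4). Advance 3.
Byte at offset 12: 0xEA = 11101010 → 3-byte char (#5). Advance 3.
Byte at offset 15: 0xEF = 11101111 → 3-byte char (#6). Advance 3.
Byte at offset 18: 0xF4 = 11110100 → 4-byte char (#7). Advance 4.
Byte at offset 22: 0xCB = 11001011 → 2-byte char (#8). Advance 2.
Byte at offset 24: 0xEB = 11101011 → 3-byte char (#9). Advance 3.
Byte at offset 27: 0xF1 = 11110001 → 4-byte char (#10). Advance 4.
Byte at offset 31: 0xE2 = 11100010 → 3-byte char (#11). Advance 3.
Byte at offset 34: 0xE3 = 11100011 → 3-byte char (#12). Advance 3.
Reached end at offset 37 after 12 code points.

12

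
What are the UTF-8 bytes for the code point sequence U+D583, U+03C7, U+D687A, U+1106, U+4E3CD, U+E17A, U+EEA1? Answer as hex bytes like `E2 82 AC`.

ED 96 83 CF 87 F3 96 A1 BA E1 84 86 F1 8E 8F 8D EE 85 BA EE BA A1

U+D583: 3-byte form → ED 96 83.
U+03C7: 2-byte form → CF 87.
U+D687A: 4-byte form → F3 96 A1 BA.
U+1106: 3-byte form → E1 84 86.
U+4E3CD: 4-byte form → F1 8E 8F 8D.
U+E17A: 3-byte form → EE 85 BA.
U+EEA1: 3-byte form → EE BA A1.
Concatenated (22 bytes): ED 96 83 CF 87 F3 96 A1 BA E1 84 86 F1 8E 8F 8D EE 85 BA EE BA A1.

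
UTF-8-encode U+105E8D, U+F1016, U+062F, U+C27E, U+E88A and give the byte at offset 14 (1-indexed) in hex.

0xEE

1-indexed offset 14 is 0-indexed offset 13.
U+105E8D → 4-byte form F4 85 BA 8D at offsets 0–3.
U+F1016 → 4-byte form F3 B1 80 96 at offsets 4–7.
U+062F → 2-byte form D8 AF at offsets 8–9.
U+C27E → 3-byte form EC 89 BE at offsets 10–12.
U+E88A → 3-byte form EE A2 8A at offsets 13–15.
Offset 13 falls in char 5's range; it's byte 1 of EE A2 8A = 0xEE.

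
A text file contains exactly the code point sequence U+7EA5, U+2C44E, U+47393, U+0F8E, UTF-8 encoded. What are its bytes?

U+7EA5: 3-byte form → E7 BA A5.
U+2C44E: 4-byte form → F0 AC 91 8E.
U+47393: 4-byte form → F1 87 8E 93.
U+0F8E: 3-byte form → E0 BE 8E.
Concatenated (14 bytes): E7 BA A5 F0 AC 91 8E F1 87 8E 93 E0 BE 8E.

E7 BA A5 F0 AC 91 8E F1 87 8E 93 E0 BE 8E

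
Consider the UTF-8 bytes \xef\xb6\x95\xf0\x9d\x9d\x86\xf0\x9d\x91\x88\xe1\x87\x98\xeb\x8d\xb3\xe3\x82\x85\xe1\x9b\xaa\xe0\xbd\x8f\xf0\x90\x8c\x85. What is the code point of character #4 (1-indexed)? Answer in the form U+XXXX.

U+11D8

Offset 0: leading byte 0xEF = 11101111 → 3-byte char #1 = EF B6 95.
Offset 3: leading byte 0xF0 = 11110000 → 4-byte char #2 = F0 9D 9D 86.
Offset 7: leading byte 0xF0 = 11110000 → 4-byte char #3 = F0 9D 91 88.
Offset 11: leading byte 0xE1 = 11100001 → 3-byte char #4 = E1 87 98.
Leading byte 0xE1 = 11100001 matches 1110xxxx → 3-byte sequence.
Byte 1: 0xE1 = 11100001, payload 0001 (4 bits).
Byte 2: 0x87 = 10000111 (10xxxxxx ✓), payload 000111.
Byte 3: 0x98 = 10011000 (10xxxxxx ✓), payload 011000.
Concatenate: 0001000111011000 = 0x11D8 (16 bits → U+11D8).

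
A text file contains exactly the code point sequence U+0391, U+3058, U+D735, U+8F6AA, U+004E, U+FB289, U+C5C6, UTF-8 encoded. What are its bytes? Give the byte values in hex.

CE 91 E3 81 98 ED 9C B5 F2 8F 9A AA 4E F3 BB 8A 89 EC 97 86

U+0391: 2-byte form → CE 91.
U+3058: 3-byte form → E3 81 98.
U+D735: 3-byte form → ED 9C B5.
U+8F6AA: 4-byte form → F2 8F 9A AA.
U+004E: 1-byte form → 4E.
U+FB289: 4-byte form → F3 BB 8A 89.
U+C5C6: 3-byte form → EC 97 86.
Concatenated (20 bytes): CE 91 E3 81 98 ED 9C B5 F2 8F 9A AA 4E F3 BB 8A 89 EC 97 86.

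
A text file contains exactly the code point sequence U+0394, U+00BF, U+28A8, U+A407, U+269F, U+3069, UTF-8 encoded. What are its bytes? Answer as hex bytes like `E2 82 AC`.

U+0394: 2-byte form → CE 94.
U+00BF: 2-byte form → C2 BF.
U+28A8: 3-byte form → E2 A2 A8.
U+A407: 3-byte form → EA 90 87.
U+269F: 3-byte form → E2 9A 9F.
U+3069: 3-byte form → E3 81 A9.
Concatenated (16 bytes): CE 94 C2 BF E2 A2 A8 EA 90 87 E2 9A 9F E3 81 A9.

CE 94 C2 BF E2 A2 A8 EA 90 87 E2 9A 9F E3 81 A9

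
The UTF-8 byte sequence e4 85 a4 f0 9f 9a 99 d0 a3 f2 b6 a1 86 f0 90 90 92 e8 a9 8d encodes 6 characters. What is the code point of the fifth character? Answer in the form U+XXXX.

Offset 0: leading byte 0xE4 = 11100100 → 3-byte char #1 = E4 85 A4.
Offset 3: leading byte 0xF0 = 11110000 → 4-byte char #2 = F0 9F 9A 99.
Offset 7: leading byte 0xD0 = 11010000 → 2-byte char #3 = D0 A3.
Offset 9: leading byte 0xF2 = 11110010 → 4-byte char #4 = F2 B6 A1 86.
Offset 13: leading byte 0xF0 = 11110000 → 4-byte char #5 = F0 90 90 92.
Leading byte 0xF0 = 11110000 matches 11110xxx → 4-byte sequence.
Byte 1: 0xF0 = 11110000, payload 000 (3 bits).
Byte 2: 0x90 = 10010000 (10xxxxxx ✓), payload 010000.
Byte 3: 0x90 = 10010000 (10xxxxxx ✓), payload 010000.
Byte 4: 0x92 = 10010010 (10xxxxxx ✓), payload 010010.
Concatenate: 000010000010000010010 = 0x10412 (21 bits → U+10412).

U+10412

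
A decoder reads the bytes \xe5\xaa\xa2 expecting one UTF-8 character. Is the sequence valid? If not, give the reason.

Leading byte 0xE5 = 11100101 → 3-byte form.
Continuation bytes 0xAA=10101010, 0xA2=10100010 all match 10xxxxxx.
Decoded value 0x5AA2 is ≥ 0x800 (shortest form) and not a surrogate.

valid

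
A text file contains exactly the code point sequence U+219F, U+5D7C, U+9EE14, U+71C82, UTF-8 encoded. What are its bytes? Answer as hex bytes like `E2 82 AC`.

U+219F: 3-byte form → E2 86 9F.
U+5D7C: 3-byte form → E5 B5 BC.
U+9EE14: 4-byte form → F2 9E B8 94.
U+71C82: 4-byte form → F1 B1 B2 82.
Concatenated (14 bytes): E2 86 9F E5 B5 BC F2 9E B8 94 F1 B1 B2 82.

E2 86 9F E5 B5 BC F2 9E B8 94 F1 B1 B2 82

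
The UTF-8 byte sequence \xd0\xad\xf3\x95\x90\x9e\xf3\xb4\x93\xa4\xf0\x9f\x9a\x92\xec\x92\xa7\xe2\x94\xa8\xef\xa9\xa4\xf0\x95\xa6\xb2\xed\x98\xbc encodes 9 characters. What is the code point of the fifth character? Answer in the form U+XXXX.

Offset 0: leading byte 0xD0 = 11010000 → 2-byte char #1 = D0 AD.
Offset 2: leading byte 0xF3 = 11110011 → 4-byte char #2 = F3 95 90 9E.
Offset 6: leading byte 0xF3 = 11110011 → 4-byte char #3 = F3 B4 93 A4.
Offset 10: leading byte 0xF0 = 11110000 → 4-byte char #4 = F0 9F 9A 92.
Offset 14: leading byte 0xEC = 11101100 → 3-byte char #5 = EC 92 A7.
Leading byte 0xEC = 11101100 matches 1110xxxx → 3-byte sequence.
Byte 1: 0xEC = 11101100, payload 1100 (4 bits).
Byte 2: 0x92 = 10010010 (10xxxxxx ✓), payload 010010.
Byte 3: 0xA7 = 10100111 (10xxxxxx ✓), payload 100111.
Concatenate: 1100010010100111 = 0xC4A7 (16 bits → U+C4A7).

U+C4A7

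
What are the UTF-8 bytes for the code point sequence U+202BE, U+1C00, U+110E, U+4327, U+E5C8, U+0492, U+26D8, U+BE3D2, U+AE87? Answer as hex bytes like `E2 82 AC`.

F0 A0 8A BE E1 B0 80 E1 84 8E E4 8C A7 EE 97 88 D2 92 E2 9B 98 F2 BE 8F 92 EA BA 87

U+202BE: 4-byte form → F0 A0 8A BE.
U+1C00: 3-byte form → E1 B0 80.
U+110E: 3-byte form → E1 84 8E.
U+4327: 3-byte form → E4 8C A7.
U+E5C8: 3-byte form → EE 97 88.
U+0492: 2-byte form → D2 92.
U+26D8: 3-byte form → E2 9B 98.
U+BE3D2: 4-byte form → F2 BE 8F 92.
U+AE87: 3-byte form → EA BA 87.
Concatenated (28 bytes): F0 A0 8A BE E1 B0 80 E1 84 8E E4 8C A7 EE 97 88 D2 92 E2 9B 98 F2 BE 8F 92 EA BA 87.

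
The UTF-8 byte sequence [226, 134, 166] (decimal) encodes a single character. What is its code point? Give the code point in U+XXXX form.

U+21A6

Leading byte 0xE2 = 11100010 matches 1110xxxx → 3-byte sequence.
Byte 1: 0xE2 = 11100010, payload 0010 (4 bits).
Byte 2: 0x86 = 10000110 (10xxxxxx ✓), payload 000110.
Byte 3: 0xA6 = 10100110 (10xxxxxx ✓), payload 100110.
Concatenate: 0010000110100110 = 0x21A6 (16 bits → U+21A6).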